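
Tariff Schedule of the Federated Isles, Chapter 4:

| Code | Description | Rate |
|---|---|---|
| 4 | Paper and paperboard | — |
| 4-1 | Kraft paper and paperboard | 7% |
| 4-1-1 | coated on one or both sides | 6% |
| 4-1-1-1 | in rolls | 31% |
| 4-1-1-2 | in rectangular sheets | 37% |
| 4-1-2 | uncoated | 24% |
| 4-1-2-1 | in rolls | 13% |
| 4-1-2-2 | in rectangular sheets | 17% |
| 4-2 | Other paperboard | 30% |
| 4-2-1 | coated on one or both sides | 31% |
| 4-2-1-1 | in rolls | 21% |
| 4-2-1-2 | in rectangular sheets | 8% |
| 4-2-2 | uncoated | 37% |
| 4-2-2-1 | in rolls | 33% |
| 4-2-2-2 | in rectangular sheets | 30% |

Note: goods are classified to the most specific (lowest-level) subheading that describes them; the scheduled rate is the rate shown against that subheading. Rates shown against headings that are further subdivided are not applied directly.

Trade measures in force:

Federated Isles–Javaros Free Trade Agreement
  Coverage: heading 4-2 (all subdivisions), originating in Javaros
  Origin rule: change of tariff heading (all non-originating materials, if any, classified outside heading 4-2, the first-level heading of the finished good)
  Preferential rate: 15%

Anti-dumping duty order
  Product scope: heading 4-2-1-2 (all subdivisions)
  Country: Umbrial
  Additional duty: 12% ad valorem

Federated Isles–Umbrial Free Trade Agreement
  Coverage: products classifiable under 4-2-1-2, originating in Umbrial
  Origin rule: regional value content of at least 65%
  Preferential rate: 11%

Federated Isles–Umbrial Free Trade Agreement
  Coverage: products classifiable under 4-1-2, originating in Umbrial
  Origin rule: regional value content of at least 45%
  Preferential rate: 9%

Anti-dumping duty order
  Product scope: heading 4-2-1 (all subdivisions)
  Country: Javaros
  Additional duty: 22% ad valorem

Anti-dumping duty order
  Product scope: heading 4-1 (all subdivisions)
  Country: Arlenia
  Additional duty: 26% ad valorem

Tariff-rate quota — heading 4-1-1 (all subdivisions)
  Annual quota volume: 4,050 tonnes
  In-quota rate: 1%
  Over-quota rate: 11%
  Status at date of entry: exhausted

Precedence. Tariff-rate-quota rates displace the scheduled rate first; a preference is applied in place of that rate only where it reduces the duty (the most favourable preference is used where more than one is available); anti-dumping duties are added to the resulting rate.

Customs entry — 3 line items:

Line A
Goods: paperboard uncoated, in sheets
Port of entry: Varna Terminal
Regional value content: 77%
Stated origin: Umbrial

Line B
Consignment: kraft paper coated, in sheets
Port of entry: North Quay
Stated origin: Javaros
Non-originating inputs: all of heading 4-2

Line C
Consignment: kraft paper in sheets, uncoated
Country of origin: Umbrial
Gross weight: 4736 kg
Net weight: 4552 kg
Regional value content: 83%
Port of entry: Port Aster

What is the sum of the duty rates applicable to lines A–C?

Line A: paperboard → 4-2; uncoated → 4-2-2; in sheets → 4-2-2-2. Scheduled 30%. Umbrial agreement on 4-2-1-2: 4-2-2-2 not covered; Umbrial agreement on 4-1-2: 4-2-2-2 not covered. → 30%.
Line B: kraft paper → 4-1; coated → 4-1-1; in sheets → 4-1-1-2. Scheduled 37%. quota on 4-1-1 exhausted → over-quota 11%; Javaros agreement on 4-2: 4-1-1-2 not covered. → 11%.
Line C: kraft paper → 4-1; uncoated → 4-1-2; in sheets → 4-1-2-2. Scheduled 17%. Umbrial agreement on 4-2-1-2: 4-1-2-2 not covered; Umbrial agreement on 4-1-2: RVC ≥ 45% → 9% available; preferential 9%. → 9%.
Sum: 30% + 11% + 9% = 50%.

50%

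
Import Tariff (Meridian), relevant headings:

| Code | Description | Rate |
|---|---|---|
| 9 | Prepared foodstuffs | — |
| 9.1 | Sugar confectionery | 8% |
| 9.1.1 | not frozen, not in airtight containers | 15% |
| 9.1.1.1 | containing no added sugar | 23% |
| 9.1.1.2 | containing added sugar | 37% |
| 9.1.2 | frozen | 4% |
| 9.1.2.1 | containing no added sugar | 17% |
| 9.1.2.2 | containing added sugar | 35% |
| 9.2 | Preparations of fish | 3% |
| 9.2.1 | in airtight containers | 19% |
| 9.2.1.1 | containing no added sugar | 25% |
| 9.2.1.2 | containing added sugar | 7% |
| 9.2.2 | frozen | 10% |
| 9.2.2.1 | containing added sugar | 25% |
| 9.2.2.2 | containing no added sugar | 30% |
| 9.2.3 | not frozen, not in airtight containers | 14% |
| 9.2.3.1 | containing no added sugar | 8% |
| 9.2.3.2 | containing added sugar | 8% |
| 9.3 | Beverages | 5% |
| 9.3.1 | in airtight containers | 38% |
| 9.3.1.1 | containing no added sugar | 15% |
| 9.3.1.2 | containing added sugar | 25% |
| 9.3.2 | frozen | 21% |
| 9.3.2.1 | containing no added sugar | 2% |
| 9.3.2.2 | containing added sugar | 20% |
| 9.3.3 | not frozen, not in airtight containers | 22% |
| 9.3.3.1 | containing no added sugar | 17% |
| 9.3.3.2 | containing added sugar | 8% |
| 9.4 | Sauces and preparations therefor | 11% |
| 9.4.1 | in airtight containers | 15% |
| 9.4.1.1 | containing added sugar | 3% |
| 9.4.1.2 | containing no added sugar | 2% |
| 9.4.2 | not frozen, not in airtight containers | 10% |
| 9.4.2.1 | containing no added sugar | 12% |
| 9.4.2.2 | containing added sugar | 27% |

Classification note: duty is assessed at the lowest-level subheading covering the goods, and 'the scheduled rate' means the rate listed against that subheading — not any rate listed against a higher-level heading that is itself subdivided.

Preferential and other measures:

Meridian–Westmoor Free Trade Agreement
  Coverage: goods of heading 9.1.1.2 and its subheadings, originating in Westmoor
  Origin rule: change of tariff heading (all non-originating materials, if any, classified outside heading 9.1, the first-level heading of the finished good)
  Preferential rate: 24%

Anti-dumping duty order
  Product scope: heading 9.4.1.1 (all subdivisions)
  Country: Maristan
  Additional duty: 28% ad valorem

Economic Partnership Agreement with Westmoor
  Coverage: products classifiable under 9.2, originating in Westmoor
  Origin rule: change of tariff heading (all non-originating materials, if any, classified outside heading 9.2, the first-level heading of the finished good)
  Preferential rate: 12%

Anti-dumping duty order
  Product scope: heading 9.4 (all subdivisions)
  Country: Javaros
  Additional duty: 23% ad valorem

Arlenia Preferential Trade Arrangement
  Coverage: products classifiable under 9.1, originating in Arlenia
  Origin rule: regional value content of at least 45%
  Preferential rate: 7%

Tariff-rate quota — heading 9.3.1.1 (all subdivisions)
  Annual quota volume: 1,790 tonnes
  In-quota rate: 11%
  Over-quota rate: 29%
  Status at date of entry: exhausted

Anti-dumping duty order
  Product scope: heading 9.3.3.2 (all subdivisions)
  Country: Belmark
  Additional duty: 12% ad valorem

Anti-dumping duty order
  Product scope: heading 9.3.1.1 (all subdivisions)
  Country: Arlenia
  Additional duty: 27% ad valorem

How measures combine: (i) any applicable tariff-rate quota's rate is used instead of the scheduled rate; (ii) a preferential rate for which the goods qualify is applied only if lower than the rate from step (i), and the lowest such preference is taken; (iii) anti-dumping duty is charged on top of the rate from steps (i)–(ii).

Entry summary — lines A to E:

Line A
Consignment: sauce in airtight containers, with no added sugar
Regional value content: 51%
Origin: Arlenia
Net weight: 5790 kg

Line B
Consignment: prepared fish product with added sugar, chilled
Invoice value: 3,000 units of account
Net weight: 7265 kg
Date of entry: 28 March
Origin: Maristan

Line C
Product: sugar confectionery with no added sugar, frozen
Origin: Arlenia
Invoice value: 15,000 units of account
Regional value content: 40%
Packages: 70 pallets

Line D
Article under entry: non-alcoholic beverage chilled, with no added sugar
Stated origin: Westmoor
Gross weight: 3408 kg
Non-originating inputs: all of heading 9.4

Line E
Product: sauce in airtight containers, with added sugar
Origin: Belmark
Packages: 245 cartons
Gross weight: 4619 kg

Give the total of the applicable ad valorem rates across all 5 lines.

Line A: sauce → 9.4; in airtight containers → 9.4.1; with no added sugar → 9.4.1.2. Scheduled 2%. Arlenia agreement on 9.1: 9.4.1.2 not covered. → 2%.
Line B: prepared fish product → 9.2; chilled → 9.2.3; with added sugar → 9.2.3.2. Scheduled 8%. No special measure applies. → 8%.
Line C: sugar confectionery → 9.1; frozen → 9.1.2; with no added sugar → 9.1.2.1. Scheduled 17%. Arlenia agreement on 9.1: RVC < 45%. → 17%.
Line D: non-alcoholic beverage → 9.3; chilled → 9.3.3; with no added sugar → 9.3.3.1. Scheduled 17%. Westmoor agreement on 9.1.1.2: 9.3.3.1 not covered; Westmoor agreement on 9.2: 9.3.3.1 not covered. → 17%.
Line E: sauce → 9.4; in airtight containers → 9.4.1; with added sugar → 9.4.1.1. Scheduled 3%. No special measure applies. → 3%.
Sum: 2% + 8% + 17% + 17% + 3% = 47%.

47%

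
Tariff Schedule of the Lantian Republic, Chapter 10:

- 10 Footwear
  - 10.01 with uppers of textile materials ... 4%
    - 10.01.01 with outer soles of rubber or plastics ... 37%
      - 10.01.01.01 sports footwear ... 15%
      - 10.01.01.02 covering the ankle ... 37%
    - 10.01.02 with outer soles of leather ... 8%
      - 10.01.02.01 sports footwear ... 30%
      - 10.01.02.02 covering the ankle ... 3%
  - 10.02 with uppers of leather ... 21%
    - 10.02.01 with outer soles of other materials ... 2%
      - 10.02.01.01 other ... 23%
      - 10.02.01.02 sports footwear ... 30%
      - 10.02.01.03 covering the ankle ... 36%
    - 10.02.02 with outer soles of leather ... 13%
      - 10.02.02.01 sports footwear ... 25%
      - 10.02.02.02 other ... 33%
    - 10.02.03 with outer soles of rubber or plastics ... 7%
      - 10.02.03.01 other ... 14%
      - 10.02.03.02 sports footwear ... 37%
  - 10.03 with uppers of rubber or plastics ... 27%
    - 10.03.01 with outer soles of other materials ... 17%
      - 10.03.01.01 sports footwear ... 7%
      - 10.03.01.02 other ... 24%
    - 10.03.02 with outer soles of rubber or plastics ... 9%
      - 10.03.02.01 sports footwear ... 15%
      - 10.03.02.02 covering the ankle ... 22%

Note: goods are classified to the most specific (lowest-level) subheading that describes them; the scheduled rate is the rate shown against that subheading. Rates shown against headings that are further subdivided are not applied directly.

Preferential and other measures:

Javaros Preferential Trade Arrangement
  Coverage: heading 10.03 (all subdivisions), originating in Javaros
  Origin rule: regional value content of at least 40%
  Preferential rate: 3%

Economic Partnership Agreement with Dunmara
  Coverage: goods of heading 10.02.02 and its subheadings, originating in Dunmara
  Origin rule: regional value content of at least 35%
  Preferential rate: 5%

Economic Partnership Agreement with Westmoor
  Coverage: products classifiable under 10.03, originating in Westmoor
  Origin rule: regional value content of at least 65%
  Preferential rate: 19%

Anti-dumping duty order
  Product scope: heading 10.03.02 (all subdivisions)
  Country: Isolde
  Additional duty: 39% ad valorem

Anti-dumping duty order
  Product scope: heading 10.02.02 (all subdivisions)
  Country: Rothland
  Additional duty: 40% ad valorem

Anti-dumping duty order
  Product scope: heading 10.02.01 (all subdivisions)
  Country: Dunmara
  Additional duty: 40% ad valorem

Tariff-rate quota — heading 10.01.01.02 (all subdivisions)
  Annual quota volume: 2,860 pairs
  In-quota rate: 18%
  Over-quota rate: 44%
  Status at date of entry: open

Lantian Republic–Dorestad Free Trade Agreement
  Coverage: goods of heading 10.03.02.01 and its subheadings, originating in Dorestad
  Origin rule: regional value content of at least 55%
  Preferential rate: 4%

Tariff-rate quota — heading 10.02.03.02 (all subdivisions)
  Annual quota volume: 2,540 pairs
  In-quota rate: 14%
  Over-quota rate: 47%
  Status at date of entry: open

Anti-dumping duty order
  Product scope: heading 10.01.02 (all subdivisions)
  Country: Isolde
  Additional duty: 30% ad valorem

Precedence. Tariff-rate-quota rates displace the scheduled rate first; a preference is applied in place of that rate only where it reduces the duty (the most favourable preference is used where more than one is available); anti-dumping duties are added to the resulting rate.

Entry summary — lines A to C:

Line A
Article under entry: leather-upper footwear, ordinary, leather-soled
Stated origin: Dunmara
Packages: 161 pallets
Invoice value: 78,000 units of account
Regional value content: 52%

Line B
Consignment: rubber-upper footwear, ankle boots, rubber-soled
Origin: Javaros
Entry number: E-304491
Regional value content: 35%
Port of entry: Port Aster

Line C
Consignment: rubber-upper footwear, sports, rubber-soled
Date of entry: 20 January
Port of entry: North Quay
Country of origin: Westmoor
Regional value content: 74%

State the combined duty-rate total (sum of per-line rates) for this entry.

42%

Line A: leather-upper → 10.02; leather-soled → 10.02.02; ordinary → 10.02.02.02. Scheduled 33%. Dunmara agreement on 10.02.02: RVC ≥ 35% → 5% available; preferential 5%. → 5%.
Line B: rubber-upper → 10.03; rubber-soled → 10.03.02; ankle boots → 10.03.02.02. Scheduled 22%. Javaros agreement on 10.03: RVC < 40%. → 22%.
Line C: rubber-upper → 10.03; rubber-soled → 10.03.02; sports → 10.03.02.01. Scheduled 15%. Westmoor agreement on 10.03: RVC ≥ 65% → 19% available; preference 19% not lower than 15% → no reduction. → 15%.
Sum: 5% + 22% + 15% = 42%.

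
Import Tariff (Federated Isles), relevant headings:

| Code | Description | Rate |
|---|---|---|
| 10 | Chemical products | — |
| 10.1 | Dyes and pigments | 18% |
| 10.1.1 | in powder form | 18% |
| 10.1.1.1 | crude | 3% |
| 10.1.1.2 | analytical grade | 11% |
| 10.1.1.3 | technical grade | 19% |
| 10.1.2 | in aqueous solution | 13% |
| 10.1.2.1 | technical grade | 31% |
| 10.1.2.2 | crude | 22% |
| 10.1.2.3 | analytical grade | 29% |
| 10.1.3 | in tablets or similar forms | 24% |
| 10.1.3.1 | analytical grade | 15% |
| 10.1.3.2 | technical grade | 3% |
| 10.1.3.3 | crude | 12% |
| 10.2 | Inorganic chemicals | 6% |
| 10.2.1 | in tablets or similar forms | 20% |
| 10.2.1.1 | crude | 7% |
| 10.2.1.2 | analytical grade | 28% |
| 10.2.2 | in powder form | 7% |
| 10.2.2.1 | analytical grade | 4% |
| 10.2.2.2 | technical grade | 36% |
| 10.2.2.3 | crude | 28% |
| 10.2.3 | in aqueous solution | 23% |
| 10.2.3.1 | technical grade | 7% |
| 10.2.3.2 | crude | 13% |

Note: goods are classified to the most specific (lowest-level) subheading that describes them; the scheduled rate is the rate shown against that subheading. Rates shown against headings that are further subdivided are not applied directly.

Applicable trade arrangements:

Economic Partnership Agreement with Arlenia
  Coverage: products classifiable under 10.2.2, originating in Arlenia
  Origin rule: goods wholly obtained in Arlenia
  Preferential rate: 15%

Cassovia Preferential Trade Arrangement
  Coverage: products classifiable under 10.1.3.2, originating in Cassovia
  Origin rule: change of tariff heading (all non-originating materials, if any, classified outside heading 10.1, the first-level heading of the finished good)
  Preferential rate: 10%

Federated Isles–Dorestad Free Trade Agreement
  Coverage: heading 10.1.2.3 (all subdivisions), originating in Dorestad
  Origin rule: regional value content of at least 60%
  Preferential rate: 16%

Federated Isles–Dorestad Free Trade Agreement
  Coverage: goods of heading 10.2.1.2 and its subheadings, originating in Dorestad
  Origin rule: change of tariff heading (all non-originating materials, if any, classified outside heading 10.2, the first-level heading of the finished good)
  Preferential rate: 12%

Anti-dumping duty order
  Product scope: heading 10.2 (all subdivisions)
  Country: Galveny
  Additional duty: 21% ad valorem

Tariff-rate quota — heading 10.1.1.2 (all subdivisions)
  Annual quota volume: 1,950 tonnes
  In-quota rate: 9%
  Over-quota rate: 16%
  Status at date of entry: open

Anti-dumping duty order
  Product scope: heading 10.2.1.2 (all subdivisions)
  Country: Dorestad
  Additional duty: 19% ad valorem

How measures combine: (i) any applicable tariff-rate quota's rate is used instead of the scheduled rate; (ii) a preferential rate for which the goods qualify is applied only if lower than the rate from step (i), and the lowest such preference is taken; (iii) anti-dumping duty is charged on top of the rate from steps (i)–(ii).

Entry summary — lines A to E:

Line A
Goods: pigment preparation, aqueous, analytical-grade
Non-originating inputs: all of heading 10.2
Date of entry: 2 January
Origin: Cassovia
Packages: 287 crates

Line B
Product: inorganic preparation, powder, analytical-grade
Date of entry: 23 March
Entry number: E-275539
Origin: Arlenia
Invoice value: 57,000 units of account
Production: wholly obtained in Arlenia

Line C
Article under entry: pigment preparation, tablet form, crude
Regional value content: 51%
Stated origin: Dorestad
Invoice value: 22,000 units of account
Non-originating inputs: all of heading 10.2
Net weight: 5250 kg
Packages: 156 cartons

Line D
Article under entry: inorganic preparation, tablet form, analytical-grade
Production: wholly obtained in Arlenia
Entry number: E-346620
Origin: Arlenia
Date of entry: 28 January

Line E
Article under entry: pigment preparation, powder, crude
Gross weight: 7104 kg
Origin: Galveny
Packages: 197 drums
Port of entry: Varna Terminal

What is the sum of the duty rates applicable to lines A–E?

76%

Line A: pigment → 10.1; aqueous → 10.1.2; analytical-grade → 10.1.2.3. Scheduled 29%. Cassovia agreement on 10.1.3.2: 10.1.2.3 not covered. → 29%.
Line B: inorganic → 10.2; powder → 10.2.2; analytical-grade → 10.2.2.1. Scheduled 4%. Arlenia agreement on 10.2.2: wholly obtained → 15% available; preference 15% not lower than 4% → no reduction. → 4%.
Line C: pigment → 10.1; tablet form → 10.1.3; crude → 10.1.3.3. Scheduled 12%. Dorestad agreement on 10.1.2.3: 10.1.3.3 not covered; Dorestad agreement on 10.2.1.2: 10.1.3.3 not covered. → 12%.
Line D: inorganic → 10.2; tablet form → 10.2.1; analytical-grade → 10.2.1.2. Scheduled 28%. Arlenia agreement on 10.2.2: 10.2.1.2 not covered. → 28%.
Line E: pigment → 10.1; powder → 10.1.1; crude → 10.1.1.1. Scheduled 3%. No special measure applies. → 3%.
Sum: 29% + 4% + 12% + 28% + 3% = 76%.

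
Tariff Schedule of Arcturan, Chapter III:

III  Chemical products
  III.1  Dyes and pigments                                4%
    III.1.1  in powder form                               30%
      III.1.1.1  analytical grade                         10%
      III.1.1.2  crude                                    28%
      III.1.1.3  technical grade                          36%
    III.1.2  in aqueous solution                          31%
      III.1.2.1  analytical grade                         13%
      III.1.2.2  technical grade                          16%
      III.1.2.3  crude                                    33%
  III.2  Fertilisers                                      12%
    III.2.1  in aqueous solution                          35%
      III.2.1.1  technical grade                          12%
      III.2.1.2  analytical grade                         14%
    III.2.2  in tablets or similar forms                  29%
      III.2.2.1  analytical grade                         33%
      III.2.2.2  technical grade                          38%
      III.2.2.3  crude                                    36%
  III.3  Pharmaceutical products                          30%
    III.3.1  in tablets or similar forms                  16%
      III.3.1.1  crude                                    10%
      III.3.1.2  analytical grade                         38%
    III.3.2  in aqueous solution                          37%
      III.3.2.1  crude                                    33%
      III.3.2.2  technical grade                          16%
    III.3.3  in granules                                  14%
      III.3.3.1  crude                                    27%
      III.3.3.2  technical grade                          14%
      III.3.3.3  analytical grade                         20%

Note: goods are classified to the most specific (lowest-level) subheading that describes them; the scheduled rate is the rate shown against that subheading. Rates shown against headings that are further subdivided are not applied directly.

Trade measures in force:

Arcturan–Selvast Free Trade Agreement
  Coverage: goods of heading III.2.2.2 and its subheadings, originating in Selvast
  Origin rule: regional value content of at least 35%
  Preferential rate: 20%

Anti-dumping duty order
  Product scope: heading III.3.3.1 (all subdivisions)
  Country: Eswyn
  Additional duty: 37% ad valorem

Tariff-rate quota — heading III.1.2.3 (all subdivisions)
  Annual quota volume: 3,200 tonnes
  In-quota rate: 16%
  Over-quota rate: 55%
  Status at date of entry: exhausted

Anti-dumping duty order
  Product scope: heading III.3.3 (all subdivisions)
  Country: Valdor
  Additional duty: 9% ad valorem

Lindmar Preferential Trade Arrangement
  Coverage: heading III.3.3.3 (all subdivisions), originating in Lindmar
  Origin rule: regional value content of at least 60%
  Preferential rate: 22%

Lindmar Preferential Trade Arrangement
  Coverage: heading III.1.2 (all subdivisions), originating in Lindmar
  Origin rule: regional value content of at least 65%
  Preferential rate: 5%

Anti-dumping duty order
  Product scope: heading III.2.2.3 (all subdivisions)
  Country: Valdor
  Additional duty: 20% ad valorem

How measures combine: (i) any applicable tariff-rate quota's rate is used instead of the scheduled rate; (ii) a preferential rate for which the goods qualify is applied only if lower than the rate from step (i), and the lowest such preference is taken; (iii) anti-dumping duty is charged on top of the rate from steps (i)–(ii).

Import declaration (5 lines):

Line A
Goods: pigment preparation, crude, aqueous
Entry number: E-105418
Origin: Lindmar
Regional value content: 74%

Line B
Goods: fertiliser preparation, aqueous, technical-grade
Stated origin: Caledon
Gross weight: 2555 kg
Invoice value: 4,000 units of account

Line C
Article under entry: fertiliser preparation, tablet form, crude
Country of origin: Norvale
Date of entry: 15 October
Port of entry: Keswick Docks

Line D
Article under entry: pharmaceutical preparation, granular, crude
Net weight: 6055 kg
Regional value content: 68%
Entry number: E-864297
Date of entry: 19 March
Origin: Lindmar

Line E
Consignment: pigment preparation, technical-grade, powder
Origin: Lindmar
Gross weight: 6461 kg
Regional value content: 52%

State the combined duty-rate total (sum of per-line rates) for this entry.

Line A: pigment → III.1; aqueous → III.1.2; crude → III.1.2.3. Scheduled 33%. quota on III.1.2.3 exhausted → over-quota 55%; Lindmar agreement on III.3.3.3: III.1.2.3 not covered; Lindmar agreement on III.1.2: RVC ≥ 65% → 5% available; preferential 5%. → 5%.
Line B: fertiliser → III.2; aqueous → III.2.1; technical-grade → III.2.1.1. Scheduled 12%. No special measure applies. → 12%.
Line C: fertiliser → III.2; tablet form → III.2.2; crude → III.2.2.3. Scheduled 36%. No special measure applies. → 36%.
Line D: pharmaceutical → III.3; granular → III.3.3; crude → III.3.3.1. Scheduled 27%. Lindmar agreement on III.3.3.3: III.3.3.1 not covered; Lindmar agreement on III.1.2: III.3.3.1 not covered. → 27%.
Line E: pigment → III.1; powder → III.1.1; technical-grade → III.1.1.3. Scheduled 36%. Lindmar agreement on III.3.3.3: III.1.1.3 not covered; Lindmar agreement on III.1.2: III.1.1.3 not covered. → 36%.
Sum: 5% + 12% + 36% + 27% + 36% = 116%.

116%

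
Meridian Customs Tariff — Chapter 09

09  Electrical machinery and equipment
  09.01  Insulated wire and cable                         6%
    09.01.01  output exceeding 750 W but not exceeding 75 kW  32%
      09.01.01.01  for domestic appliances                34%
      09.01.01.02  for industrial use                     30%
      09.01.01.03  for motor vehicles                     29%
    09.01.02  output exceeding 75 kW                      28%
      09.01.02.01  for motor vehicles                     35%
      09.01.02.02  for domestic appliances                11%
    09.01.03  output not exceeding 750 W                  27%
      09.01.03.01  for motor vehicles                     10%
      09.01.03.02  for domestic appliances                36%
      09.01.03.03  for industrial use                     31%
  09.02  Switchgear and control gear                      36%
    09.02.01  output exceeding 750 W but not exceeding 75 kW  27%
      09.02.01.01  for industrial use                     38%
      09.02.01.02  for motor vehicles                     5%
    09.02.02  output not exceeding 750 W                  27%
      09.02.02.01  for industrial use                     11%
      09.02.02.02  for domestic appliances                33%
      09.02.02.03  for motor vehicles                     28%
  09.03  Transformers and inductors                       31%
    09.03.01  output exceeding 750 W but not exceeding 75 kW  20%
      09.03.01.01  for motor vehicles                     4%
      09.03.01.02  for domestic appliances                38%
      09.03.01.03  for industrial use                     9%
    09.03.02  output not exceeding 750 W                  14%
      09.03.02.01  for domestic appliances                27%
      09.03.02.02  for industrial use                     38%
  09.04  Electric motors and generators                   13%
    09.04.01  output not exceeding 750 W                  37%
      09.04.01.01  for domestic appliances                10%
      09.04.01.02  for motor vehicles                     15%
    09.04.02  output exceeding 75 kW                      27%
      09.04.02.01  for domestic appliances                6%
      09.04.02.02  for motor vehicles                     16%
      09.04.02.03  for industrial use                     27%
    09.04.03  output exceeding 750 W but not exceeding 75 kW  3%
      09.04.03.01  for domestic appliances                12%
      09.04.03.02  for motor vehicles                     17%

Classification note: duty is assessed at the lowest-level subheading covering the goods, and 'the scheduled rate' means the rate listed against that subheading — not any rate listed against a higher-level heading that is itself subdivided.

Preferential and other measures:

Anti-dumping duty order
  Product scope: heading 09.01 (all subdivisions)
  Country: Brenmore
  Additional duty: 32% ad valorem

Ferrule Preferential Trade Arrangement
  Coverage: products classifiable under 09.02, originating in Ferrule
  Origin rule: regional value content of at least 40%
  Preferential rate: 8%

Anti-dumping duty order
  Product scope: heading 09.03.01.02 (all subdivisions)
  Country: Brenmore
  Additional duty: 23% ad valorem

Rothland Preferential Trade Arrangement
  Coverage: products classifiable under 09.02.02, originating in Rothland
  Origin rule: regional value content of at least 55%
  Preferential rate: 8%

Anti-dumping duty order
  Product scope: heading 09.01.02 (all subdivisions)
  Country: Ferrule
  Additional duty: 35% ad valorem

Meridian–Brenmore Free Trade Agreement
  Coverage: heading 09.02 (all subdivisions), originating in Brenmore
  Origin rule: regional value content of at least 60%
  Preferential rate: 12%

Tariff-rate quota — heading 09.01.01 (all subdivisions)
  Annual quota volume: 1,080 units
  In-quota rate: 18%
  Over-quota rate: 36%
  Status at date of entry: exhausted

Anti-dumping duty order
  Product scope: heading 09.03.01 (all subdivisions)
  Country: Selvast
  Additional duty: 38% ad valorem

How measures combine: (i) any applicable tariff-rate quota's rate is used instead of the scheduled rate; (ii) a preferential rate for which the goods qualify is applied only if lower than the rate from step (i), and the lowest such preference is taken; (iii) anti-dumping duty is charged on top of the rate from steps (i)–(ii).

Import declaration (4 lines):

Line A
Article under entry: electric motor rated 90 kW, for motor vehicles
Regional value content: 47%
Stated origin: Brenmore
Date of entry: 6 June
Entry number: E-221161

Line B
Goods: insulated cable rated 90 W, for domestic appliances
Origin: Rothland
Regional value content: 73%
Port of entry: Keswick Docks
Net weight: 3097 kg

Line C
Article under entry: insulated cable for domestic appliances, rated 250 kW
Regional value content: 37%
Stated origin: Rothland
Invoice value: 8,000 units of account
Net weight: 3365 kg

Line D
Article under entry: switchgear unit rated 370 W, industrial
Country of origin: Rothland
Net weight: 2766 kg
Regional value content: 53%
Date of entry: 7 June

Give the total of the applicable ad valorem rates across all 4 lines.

74%

Line A: electric motor → 09.04; rated 90 kW → 09.04.02; for motor vehicles → 09.04.02.02. Scheduled 16%. Brenmore agreement on 09.02: 09.04.02.02 not covered. → 16%.
Line B: insulated cable → 09.01; rated 90 W → 09.01.03; for domestic appliances → 09.01.03.02. Scheduled 36%. Rothland agreement on 09.02.02: 09.01.03.02 not covered. → 36%.
Line C: insulated cable → 09.01; rated 250 kW → 09.01.02; for domestic appliances → 09.01.02.02. Scheduled 11%. Rothland agreement on 09.02.02: 09.01.02.02 not covered. → 11%.
Line D: switchgear unit → 09.02; rated 370 W → 09.02.02; industrial → 09.02.02.01. Scheduled 11%. Rothland agreement on 09.02.02: RVC < 55%. → 11%.
Sum: 16% + 36% + 11% + 11% = 74%.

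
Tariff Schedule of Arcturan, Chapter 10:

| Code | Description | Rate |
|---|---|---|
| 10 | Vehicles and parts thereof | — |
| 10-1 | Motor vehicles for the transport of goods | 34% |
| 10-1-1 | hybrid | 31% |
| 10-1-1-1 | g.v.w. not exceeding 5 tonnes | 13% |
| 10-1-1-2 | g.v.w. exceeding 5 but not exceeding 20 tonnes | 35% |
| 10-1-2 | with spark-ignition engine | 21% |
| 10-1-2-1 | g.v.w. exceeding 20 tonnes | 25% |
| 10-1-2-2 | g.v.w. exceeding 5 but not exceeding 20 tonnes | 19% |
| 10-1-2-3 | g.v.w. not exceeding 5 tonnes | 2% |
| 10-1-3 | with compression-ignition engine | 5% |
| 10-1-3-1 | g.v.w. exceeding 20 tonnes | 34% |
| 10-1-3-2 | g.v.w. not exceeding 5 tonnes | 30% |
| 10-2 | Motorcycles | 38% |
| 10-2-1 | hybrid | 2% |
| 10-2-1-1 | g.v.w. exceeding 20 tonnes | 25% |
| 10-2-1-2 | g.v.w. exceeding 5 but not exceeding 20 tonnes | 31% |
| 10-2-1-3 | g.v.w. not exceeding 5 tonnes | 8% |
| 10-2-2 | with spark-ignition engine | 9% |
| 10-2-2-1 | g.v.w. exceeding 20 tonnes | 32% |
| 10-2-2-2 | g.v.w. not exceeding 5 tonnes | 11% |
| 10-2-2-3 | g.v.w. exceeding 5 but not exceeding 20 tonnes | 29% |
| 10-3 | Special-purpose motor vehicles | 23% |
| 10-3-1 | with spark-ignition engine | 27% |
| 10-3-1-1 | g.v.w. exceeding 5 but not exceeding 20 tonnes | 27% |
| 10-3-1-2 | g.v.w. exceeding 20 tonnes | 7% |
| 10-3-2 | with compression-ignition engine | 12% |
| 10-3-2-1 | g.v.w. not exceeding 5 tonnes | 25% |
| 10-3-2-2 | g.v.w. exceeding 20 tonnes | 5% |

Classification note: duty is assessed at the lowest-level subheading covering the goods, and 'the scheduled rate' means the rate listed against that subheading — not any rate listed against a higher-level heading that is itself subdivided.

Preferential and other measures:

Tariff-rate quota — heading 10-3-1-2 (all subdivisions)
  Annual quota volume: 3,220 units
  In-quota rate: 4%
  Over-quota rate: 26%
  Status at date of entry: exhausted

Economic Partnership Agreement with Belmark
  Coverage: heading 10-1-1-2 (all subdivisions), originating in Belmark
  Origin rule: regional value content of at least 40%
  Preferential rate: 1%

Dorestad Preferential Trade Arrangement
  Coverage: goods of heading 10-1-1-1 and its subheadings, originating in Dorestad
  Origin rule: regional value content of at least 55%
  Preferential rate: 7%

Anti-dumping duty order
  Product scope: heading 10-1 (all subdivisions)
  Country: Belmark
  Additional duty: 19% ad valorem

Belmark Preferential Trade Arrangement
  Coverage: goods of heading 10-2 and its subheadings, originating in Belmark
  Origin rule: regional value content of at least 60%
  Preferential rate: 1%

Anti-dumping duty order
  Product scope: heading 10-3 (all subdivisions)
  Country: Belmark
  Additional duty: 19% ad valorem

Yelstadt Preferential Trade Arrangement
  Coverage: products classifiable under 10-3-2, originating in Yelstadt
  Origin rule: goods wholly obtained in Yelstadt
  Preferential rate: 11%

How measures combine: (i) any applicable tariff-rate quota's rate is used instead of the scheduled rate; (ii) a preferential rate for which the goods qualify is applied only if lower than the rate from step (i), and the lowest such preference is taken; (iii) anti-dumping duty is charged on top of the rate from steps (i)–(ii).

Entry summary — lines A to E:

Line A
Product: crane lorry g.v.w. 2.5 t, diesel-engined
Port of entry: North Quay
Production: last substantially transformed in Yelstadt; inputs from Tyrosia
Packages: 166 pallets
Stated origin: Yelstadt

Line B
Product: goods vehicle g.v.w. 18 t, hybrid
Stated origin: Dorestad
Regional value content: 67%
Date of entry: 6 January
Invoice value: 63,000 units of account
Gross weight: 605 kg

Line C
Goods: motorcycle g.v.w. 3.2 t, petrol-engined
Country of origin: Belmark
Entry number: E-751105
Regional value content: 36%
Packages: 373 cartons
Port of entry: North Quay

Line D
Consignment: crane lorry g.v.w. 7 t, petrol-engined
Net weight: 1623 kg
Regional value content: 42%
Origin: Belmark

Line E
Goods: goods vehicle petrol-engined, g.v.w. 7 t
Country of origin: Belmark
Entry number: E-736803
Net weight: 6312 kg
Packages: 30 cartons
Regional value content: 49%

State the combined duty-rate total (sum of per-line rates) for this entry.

Line A: crane lorry → 10-3; diesel-engined → 10-3-2; g.v.w. 2.5 t → 10-3-2-1. Scheduled 25%. Yelstadt agreement on 10-3-2: not wholly obtained. → 25%.
Line B: goods vehicle → 10-1; hybrid → 10-1-1; g.v.w. 18 t → 10-1-1-2. Scheduled 35%. Dorestad agreement on 10-1-1-1: 10-1-1-2 not covered. → 35%.
Line C: motorcycle → 10-2; petrol-engined → 10-2-2; g.v.w. 3.2 t → 10-2-2-2. Scheduled 11%. Belmark agreement on 10-1-1-2: 10-2-2-2 not covered; Belmark agreement on 10-2: RVC < 60%. → 11%.
Line D: crane lorry → 10-3; petrol-engined → 10-3-1; g.v.w. 7 t → 10-3-1-1. Scheduled 27%. Belmark agreement on 10-1-1-2: 10-3-1-1 not covered; Belmark agreement on 10-2: 10-3-1-1 not covered; anti-dumping (Belmark, 10-3): +19%; total 27% + 19% = 46%. → 46%.
Line E: goods vehicle → 10-1; petrol-engined → 10-1-2; g.v.w. 7 t → 10-1-2-2. Scheduled 19%. Belmark agreement on 10-1-1-2: 10-1-2-2 not covered; Belmark agreement on 10-2: 10-1-2-2 not covered; anti-dumping (Belmark, 10-1): +19%; total 19% + 19% = 38%. → 38%.
Sum: 25% + 35% + 11% + 46% + 38% = 155%.

155%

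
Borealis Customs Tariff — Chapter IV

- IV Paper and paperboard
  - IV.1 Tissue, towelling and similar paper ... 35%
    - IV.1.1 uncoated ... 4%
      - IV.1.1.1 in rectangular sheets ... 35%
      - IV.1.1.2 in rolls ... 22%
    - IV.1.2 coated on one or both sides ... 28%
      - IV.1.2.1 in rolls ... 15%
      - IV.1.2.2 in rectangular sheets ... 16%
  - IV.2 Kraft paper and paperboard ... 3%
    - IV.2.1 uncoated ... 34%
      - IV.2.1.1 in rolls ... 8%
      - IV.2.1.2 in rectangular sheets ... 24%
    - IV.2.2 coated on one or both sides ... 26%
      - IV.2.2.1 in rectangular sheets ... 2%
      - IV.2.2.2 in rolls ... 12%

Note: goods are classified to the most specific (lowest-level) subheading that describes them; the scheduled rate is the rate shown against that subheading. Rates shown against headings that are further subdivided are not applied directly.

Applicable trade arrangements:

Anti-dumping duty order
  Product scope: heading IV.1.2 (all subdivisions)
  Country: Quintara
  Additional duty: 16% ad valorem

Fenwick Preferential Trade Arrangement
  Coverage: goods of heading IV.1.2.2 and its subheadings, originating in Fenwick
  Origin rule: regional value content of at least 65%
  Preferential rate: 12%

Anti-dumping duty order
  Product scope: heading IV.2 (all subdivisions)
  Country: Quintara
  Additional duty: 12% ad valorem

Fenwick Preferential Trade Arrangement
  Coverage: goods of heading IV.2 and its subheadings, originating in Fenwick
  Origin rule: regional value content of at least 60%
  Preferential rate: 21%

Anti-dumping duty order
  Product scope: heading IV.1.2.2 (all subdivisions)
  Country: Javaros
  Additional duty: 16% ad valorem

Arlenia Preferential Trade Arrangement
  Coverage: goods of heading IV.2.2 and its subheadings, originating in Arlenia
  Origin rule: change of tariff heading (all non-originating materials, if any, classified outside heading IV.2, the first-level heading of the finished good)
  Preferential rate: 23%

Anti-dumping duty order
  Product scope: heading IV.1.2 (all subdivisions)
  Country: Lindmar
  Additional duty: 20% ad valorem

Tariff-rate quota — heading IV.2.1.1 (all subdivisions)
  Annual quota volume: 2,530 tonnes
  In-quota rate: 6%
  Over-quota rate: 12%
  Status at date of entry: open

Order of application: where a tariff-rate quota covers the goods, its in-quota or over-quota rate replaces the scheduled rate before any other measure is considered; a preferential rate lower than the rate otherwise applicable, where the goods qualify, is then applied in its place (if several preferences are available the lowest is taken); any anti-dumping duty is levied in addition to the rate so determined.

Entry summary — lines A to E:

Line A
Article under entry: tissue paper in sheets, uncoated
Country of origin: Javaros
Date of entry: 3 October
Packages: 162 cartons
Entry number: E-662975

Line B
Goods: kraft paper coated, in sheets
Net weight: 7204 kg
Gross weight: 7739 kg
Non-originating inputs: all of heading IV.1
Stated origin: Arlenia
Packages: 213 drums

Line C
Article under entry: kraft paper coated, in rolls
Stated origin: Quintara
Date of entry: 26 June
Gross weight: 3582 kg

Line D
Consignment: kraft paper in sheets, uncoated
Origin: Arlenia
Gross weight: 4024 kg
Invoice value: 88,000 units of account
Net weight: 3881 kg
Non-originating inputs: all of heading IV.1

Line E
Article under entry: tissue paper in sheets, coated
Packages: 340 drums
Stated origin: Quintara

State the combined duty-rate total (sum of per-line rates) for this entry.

117%

Line A: tissue paper → IV.1; uncoated → IV.1.1; in sheets → IV.1.1.1. Scheduled 35%. No special measure applies. → 35%.
Line B: kraft paper → IV.2; coated → IV.2.2; in sheets → IV.2.2.1. Scheduled 2%. Arlenia agreement on IV.2.2: CTH met → 23% available; preference 23% not lower than 2% → no reduction. → 2%.
Line C: kraft paper → IV.2; coated → IV.2.2; in rolls → IV.2.2.2. Scheduled 12%. anti-dumping (Quintara, IV.2): +12%; total 12% + 12% = 24%. → 24%.
Line D: kraft paper → IV.2; uncoated → IV.2.1; in sheets → IV.2.1.2. Scheduled 24%. Arlenia agreement on IV.2.2: IV.2.1.2 not covered. → 24%.
Line E: tissue paper → IV.1; coated → IV.1.2; in sheets → IV.1.2.2. Scheduled 16%. anti-dumping (Quintara, IV.1.2): +16%; total 16% + 16% = 32%. → 32%.
Sum: 35% + 2% + 24% + 24% + 32% = 117%.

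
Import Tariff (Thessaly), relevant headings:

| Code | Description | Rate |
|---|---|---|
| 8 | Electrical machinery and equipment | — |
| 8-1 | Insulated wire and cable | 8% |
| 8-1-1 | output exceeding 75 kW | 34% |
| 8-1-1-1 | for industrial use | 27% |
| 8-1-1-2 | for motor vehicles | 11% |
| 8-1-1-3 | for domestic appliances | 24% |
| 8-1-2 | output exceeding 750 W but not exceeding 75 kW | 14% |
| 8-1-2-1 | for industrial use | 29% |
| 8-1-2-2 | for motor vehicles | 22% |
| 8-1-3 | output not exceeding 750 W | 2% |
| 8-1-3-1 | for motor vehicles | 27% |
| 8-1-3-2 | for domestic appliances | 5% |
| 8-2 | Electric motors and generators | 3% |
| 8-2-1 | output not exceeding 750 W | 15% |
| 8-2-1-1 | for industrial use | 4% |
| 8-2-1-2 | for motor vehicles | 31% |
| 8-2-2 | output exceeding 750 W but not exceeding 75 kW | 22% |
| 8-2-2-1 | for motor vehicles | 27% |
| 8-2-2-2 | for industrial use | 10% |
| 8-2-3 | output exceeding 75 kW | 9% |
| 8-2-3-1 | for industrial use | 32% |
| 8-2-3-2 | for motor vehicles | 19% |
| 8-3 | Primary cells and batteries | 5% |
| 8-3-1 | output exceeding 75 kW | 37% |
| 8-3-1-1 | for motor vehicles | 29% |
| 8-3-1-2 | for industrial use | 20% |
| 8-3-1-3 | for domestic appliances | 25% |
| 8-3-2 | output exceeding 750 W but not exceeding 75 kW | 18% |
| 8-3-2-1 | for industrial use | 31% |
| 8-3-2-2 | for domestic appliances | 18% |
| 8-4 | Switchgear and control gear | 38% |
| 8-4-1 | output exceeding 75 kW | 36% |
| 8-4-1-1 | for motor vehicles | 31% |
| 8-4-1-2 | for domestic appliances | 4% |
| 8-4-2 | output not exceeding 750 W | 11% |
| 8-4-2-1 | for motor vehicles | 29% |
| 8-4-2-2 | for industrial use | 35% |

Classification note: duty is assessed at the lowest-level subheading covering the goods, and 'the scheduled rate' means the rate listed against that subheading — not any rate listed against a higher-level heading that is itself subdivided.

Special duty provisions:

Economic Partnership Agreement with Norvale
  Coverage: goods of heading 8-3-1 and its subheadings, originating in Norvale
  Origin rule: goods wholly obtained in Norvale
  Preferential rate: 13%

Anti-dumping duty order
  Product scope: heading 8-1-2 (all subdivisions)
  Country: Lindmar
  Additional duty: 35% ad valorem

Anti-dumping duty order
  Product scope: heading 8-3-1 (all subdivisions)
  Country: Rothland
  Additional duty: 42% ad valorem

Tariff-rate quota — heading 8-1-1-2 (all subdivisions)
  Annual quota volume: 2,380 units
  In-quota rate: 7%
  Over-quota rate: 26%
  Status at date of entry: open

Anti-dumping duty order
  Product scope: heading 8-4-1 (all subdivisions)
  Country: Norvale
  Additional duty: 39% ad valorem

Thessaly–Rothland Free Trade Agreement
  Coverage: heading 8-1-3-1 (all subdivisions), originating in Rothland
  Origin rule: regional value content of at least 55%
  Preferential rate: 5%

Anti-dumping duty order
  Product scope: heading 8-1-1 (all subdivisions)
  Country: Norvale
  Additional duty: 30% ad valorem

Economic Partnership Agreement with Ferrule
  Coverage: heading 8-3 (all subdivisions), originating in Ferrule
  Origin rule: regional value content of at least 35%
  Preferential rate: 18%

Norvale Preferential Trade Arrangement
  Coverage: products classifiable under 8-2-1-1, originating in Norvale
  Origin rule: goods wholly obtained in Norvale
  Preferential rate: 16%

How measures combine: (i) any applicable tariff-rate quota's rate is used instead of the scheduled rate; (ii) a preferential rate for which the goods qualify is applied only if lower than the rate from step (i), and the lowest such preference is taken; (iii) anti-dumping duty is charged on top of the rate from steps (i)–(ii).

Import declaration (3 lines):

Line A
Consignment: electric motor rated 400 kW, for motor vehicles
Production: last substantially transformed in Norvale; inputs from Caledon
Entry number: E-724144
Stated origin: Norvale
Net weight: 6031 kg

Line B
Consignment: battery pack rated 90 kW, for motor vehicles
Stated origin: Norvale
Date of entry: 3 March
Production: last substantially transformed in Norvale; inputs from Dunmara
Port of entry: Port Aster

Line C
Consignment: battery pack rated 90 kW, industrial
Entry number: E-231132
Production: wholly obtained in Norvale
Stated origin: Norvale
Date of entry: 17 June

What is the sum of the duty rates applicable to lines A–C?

61%

Line A: electric motor → 8-2; rated 400 kW → 8-2-3; for motor vehicles → 8-2-3-2. Scheduled 19%. Norvale agreement on 8-3-1: 8-2-3-2 not covered; Norvale agreement on 8-2-1-1: 8-2-3-2 not covered. → 19%.
Line B: battery pack → 8-3; rated 90 kW → 8-3-1; for motor vehicles → 8-3-1-1. Scheduled 29%. Norvale agreement on 8-3-1: not wholly obtained; Norvale agreement on 8-2-1-1: 8-3-1-1 not covered. → 29%.
Line C: battery pack → 8-3; rated 90 kW → 8-3-1; industrial → 8-3-1-2. Scheduled 20%. Norvale agreement on 8-3-1: wholly obtained → 13% available; Norvale agreement on 8-2-1-1: 8-3-1-2 not covered; preferential 13%. → 13%.
Sum: 19% + 29% + 13% = 61%.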